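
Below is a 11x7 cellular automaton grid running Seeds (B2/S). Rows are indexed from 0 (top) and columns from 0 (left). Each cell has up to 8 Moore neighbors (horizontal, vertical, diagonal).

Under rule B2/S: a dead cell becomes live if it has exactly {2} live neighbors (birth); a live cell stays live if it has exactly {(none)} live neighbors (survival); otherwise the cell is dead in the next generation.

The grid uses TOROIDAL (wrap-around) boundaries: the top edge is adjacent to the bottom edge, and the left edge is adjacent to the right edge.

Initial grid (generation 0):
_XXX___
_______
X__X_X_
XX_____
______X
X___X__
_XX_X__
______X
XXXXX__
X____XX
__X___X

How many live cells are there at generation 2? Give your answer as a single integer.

Simulating step by step:
Generation 0 (given above): 25 live cells
Generation 1: 13 live cells
X______
X_____X
__X_X__
__X_XX_
_____X_
__X___X
______X
_______
_______
_______
____X__
Generation 2: 12 live cells
_X___X_
___X_X_
X______
_X____X
_XX____
X______
X____X_
_______
_______
_______
_______
Population at generation 2: 12

Answer: 12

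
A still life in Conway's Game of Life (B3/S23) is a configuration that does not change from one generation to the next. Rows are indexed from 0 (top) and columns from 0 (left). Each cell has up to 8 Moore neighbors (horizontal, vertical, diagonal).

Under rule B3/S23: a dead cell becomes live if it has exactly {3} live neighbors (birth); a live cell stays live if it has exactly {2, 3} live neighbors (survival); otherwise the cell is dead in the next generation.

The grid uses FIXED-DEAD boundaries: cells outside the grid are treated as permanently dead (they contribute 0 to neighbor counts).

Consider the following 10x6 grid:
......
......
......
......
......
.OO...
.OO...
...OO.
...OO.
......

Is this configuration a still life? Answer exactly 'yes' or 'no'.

Compute generation 1 and compare to generation 0 (given above):
Generation 1:
......
......
......
......
......
.OO...
.O....
....O.
...OO.
......
Cell (6,2) differs: gen0=1 vs gen1=0 -> NOT a still life.

Answer: no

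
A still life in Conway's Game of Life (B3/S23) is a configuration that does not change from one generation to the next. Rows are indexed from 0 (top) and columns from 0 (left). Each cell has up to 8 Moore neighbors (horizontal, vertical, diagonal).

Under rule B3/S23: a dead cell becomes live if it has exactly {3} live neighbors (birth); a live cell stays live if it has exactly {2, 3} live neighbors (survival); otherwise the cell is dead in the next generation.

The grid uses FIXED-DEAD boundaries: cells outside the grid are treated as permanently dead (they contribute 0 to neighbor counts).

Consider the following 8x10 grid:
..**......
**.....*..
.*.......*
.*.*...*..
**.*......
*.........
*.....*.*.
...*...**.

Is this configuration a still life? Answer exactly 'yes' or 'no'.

Compute generation 1 and compare to generation 0 (given above):
Generation 1:
.**.......
**........
.*......*.
.*........
**........
*.........
........*.
.......**.
Cell (0,1) differs: gen0=0 vs gen1=1 -> NOT a still life.

Answer: no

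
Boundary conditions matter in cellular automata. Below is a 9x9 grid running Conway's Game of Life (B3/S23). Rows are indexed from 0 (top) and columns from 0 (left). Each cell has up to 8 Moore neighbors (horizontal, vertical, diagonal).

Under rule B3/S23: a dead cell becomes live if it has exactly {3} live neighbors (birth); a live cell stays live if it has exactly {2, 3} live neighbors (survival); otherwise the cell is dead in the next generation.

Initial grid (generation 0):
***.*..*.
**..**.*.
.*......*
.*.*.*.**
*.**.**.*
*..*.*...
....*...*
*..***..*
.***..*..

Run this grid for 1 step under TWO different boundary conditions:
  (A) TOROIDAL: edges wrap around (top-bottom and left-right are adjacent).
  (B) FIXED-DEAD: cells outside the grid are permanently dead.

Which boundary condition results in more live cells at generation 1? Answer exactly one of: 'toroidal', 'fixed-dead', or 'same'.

Under TOROIDAL boundary, generation 1:
....*..*.
...*****.
.*...*...
.*.*.*...
...*.*...
****.***.
........*
**...*.**
......**.
Population = 29

Under FIXED-DEAD boundary, generation 1:
*.*****..
...******
.*...*..*
**.*.*..*
*..*.*..*
.***.***.
.........
.*...*.*.
.***.*...
Population = 37

Comparison: toroidal=29, fixed-dead=37 -> fixed-dead

Answer: fixed-dead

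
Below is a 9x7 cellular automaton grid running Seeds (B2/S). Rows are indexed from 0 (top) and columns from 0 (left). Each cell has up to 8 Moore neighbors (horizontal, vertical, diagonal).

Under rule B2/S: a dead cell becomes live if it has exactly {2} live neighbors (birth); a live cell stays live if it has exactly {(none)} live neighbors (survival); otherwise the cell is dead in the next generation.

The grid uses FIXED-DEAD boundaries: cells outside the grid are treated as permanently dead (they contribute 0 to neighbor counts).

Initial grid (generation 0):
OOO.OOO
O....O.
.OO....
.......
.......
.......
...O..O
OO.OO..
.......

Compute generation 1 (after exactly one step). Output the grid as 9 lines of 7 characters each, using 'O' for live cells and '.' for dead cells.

Answer: ...O...
.......
O......
.OO....
.......
.......
OO...O.
.....O.
OOOOO..

Derivation:
Simulating step by step:
Generation 0 (given above): 16 live cells
Generation 1: 13 live cells
(generation 1 grid is the final answer)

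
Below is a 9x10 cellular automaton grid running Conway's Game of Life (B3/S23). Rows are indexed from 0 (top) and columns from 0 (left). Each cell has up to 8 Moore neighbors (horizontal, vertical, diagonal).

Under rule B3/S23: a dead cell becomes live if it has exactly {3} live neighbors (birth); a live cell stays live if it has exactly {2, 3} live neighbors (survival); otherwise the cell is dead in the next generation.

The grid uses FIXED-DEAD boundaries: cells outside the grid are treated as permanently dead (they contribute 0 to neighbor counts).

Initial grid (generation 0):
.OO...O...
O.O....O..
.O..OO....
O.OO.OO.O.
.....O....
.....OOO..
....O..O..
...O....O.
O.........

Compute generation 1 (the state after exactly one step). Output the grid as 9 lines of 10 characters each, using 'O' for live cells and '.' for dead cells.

Answer: .OO.......
O.OO.OO...
O...OO.O..
.OOO..O...
..........
....OO.O..
....OO.OO.
..........
..........

Derivation:
Simulating step by step:
Generation 0 (given above): 24 live cells
Generation 1: 22 live cells
(generation 1 grid is the final answer)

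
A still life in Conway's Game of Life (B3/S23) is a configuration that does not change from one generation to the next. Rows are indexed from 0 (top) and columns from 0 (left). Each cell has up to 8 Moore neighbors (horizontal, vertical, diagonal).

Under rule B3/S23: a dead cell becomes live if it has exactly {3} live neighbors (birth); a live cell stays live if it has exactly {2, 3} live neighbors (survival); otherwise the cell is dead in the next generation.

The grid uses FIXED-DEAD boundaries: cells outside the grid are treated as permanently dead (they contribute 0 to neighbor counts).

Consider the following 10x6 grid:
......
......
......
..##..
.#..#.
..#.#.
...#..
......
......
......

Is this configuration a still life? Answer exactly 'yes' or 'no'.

Answer: yes

Derivation:
Compute generation 1 and compare to generation 0 (given above):
Generation 1:
......
......
......
..##..
.#..#.
..#.#.
...#..
......
......
......
The grids are IDENTICAL -> still life.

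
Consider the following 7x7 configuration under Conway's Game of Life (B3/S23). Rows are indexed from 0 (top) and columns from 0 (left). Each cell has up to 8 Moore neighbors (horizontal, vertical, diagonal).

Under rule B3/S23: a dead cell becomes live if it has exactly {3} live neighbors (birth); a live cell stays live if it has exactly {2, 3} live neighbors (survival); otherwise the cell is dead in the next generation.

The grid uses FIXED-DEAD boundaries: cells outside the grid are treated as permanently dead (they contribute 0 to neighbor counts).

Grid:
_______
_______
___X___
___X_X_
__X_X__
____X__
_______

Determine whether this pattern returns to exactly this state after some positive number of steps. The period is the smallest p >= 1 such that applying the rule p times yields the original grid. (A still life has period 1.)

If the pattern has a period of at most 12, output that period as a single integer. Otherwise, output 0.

Answer: 2

Derivation:
Simulating and comparing each generation to the original:
Gen 0 (original, given above): 6 live cells
Gen 1: 6 live cells, differs from original
Gen 2: 6 live cells, MATCHES original -> period = 2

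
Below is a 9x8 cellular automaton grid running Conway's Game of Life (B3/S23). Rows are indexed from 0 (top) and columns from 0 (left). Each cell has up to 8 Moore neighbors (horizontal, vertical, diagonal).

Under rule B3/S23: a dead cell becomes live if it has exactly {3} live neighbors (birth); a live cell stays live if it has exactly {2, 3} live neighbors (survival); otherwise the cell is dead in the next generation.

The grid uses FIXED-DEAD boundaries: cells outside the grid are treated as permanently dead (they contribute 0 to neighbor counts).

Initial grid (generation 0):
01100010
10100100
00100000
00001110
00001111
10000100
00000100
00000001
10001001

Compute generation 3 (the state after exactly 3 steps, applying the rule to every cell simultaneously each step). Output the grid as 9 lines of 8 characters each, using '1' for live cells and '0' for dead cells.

Simulating step by step:
Generation 0 (given above): 21 live cells
Generation 1: 14 live cells
01100000
00110000
01011010
00011001
00000001
00000000
00000010
00000010
00000000
Generation 2: 11 live cells
01110000
00001000
00000100
00111111
00000000
00000000
00000000
00000000
00000000
Generation 3: 13 live cells
(generation 3 grid is the final answer)

Answer: 00110000
00111000
00000000
00011110
00011110
00000000
00000000
00000000
00000000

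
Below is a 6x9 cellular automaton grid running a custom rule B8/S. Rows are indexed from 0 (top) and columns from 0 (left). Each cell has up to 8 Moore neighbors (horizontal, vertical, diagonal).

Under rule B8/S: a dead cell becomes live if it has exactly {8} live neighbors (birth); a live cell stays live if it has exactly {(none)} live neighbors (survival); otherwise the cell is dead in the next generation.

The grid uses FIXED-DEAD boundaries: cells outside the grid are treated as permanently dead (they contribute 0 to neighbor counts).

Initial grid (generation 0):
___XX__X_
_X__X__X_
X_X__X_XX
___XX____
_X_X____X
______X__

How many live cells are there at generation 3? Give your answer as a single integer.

Answer: 0

Derivation:
Simulating step by step:
Generation 0 (given above): 17 live cells
Generation 1: 0 live cells
_________
_________
_________
_________
_________
_________
Generation 2: 0 live cells
_________
_________
_________
_________
_________
_________
Generation 3: 0 live cells
_________
_________
_________
_________
_________
_________
Population at generation 3: 0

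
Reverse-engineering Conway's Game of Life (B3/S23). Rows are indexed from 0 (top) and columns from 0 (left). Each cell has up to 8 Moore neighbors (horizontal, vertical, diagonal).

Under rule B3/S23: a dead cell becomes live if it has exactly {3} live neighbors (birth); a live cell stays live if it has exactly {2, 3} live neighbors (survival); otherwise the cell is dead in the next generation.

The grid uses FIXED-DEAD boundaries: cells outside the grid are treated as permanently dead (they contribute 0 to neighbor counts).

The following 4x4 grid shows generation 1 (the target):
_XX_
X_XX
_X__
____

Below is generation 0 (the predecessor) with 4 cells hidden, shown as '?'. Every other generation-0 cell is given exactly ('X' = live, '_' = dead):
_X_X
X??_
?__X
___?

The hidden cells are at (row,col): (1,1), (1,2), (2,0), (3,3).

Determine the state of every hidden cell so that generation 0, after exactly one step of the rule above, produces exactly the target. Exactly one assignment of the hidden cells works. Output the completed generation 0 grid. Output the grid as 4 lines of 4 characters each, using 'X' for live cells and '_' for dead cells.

Answer: _X_X
X_X_
X__X
____

Derivation:
Hidden generation-0 cells (in order): (1,1), (1,2), (2,0), (3,3).
A hidden cell only influences target cells in its own 3x3 neighborhood. Try each of the 2^4 = 16 assignments, step the completed generation 0 forward once under B3/S23, and compare with the target:
  (1,1)=_ (1,2)=_ (2,0)=_ (3,3)=_ -> step gives (0,1)='_' but target has 'X' -> reject
  (1,1)=_ (1,2)=_ (2,0)=_ (3,3)=X -> step gives (0,1)='_' but target has 'X' -> reject
  (1,1)=_ (1,2)=_ (2,0)=X (3,3)=_ -> step gives (0,1)='_' but target has 'X' -> reject
  (1,1)=_ (1,2)=_ (2,0)=X (3,3)=X -> step gives (0,1)='_' but target has 'X' -> reject
  (1,1)=_ (1,2)=X (2,0)=_ (3,3)=_ -> step gives (1,0)='_' but target has 'X' -> reject
  (1,1)=_ (1,2)=X (2,0)=_ (3,3)=X -> step gives (1,0)='_' but target has 'X' -> reject
  (1,1)=_ (1,2)=X (2,0)=X (3,3)=_ -> step reproduces the target at every cell -> ACCEPT
  (1,1)=_ (1,2)=X (2,0)=X (3,3)=X -> step gives (2,2)='X' but target has '_' -> reject
  (1,1)=X (1,2)=_ (2,0)=_ (3,3)=_ -> step gives (0,0)='X' but target has '_' -> reject
  (1,1)=X (1,2)=_ (2,0)=_ (3,3)=X -> step gives (0,0)='X' but target has '_' -> reject
  (1,1)=X (1,2)=_ (2,0)=X (3,3)=_ -> step gives (0,0)='X' but target has '_' -> reject
  (1,1)=X (1,2)=_ (2,0)=X (3,3)=X -> step gives (0,0)='X' but target has '_' -> reject
  (1,1)=X (1,2)=X (2,0)=_ (3,3)=_ -> step gives (0,0)='X' but target has '_' -> reject
  (1,1)=X (1,2)=X (2,0)=_ (3,3)=X -> step gives (0,0)='X' but target has '_' -> reject
  (1,1)=X (1,2)=X (2,0)=X (3,3)=_ -> step gives (0,0)='X' but target has '_' -> reject
  (1,1)=X (1,2)=X (2,0)=X (3,3)=X -> step gives (0,0)='X' but target has '_' -> reject
Unique solution: (1,1)=dead, (1,2)=live, (2,0)=live, (3,3)=dead.
Check: live-neighbor counts of every cell in the completed generation 0:
2231
2433
1321
1111
Applying B3/S23 to generation 0 with these counts gives:
_XX_
X_XX
_X__
____
which matches the target exactly.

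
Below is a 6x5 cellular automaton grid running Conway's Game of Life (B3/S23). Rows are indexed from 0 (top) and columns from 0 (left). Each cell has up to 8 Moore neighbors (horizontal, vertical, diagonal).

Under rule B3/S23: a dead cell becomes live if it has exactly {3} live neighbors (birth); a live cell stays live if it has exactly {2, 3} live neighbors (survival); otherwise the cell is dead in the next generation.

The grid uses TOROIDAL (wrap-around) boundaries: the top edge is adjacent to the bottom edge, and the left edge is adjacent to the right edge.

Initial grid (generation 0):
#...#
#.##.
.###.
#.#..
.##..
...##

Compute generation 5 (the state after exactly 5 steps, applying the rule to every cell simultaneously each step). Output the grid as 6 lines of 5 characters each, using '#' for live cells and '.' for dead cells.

Simulating step by step:
Generation 0 (given above): 14 live cells
Generation 1: 14 live cells
###..
#....
#....
#....
###.#
.####
Generation 2: 5 live cells
.....
#...#
##..#
.....
.....
.....
Generation 3: 5 live cells
.....
.#..#
.#..#
#....
.....
.....
Generation 4: 3 live cells
.....
.....
.#..#
#....
.....
.....
Generation 5: 2 live cells
(generation 5 grid is the final answer)

Answer: .....
.....
#....
#....
.....
.....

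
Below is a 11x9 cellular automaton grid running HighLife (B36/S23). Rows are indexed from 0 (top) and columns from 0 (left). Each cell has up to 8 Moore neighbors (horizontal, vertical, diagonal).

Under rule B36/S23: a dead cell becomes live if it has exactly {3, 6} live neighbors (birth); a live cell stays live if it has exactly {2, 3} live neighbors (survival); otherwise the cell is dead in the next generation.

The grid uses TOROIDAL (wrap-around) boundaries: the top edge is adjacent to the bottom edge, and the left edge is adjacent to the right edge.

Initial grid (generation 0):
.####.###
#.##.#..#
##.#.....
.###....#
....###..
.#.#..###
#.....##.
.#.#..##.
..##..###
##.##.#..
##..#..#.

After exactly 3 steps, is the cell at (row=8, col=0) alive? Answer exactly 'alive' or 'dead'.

Simulating step by step:
Generation 0 (given above): 48 live cells
Generation 1: 28 live cells
#.....#..
.#...##..
.........
.#.#.#...
.#..###.#
#...#...#
##...#...
##.#.#...
........#
....#.#..
..##.....
Generation 2: 36 live cells
.##..##..
.....##..
..#.###..
#.#..##..
.###..###
....#.###
..#..#...
.##.#...#
#...##...
...#.....
...#.#...
Generation 3: 40 live cells
..#......
.###...#.
.#.##..#.
#.......#
.####....
##..#...#
###.###.#
###.#....
###.##...
...#.#...
...#.##..

Cell (8,0) at generation 3: 1 -> alive

Answer: alive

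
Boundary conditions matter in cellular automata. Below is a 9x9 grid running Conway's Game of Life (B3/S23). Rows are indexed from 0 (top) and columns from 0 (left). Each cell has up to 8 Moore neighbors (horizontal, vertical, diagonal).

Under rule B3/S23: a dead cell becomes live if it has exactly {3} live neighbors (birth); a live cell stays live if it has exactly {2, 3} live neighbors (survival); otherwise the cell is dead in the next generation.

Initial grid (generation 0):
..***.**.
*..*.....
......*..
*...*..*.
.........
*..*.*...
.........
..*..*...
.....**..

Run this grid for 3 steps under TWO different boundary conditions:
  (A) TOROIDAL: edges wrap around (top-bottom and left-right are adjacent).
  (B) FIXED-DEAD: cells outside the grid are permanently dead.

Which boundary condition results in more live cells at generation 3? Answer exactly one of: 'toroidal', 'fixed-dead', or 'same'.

Answer: toroidal

Derivation:
Under TOROIDAL boundary, generation 3:
****...**
*.*****.*
...*****.
....***..
.........
.........
.....**..
....***..
.....***.
Population = 29

Under FIXED-DEAD boundary, generation 3:
.....**..
..*....*.
...**.*..
....**...
.........
.........
.....*...
....*.*..
.....**..
Population = 14

Comparison: toroidal=29, fixed-dead=14 -> toroidal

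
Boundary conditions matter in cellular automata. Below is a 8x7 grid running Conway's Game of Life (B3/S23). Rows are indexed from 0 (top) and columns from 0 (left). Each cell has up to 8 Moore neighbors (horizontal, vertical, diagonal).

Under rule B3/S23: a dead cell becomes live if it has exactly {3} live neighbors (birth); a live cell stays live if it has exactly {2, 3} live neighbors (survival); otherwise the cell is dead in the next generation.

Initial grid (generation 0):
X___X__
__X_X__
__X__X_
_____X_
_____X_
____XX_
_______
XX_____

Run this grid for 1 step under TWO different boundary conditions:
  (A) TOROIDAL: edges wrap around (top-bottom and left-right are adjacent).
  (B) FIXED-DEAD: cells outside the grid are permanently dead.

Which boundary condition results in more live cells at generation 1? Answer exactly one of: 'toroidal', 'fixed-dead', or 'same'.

Under TOROIDAL boundary, generation 1:
X__X___
_X__XX_
___XXX_
____XXX
_____XX
____XX_
_______
XX_____
Population = 17

Under FIXED-DEAD boundary, generation 1:
___X___
_X__XX_
___XXX_
____XXX
_____XX
____XX_
_______
_______
Population = 14

Comparison: toroidal=17, fixed-dead=14 -> toroidal

Answer: toroidal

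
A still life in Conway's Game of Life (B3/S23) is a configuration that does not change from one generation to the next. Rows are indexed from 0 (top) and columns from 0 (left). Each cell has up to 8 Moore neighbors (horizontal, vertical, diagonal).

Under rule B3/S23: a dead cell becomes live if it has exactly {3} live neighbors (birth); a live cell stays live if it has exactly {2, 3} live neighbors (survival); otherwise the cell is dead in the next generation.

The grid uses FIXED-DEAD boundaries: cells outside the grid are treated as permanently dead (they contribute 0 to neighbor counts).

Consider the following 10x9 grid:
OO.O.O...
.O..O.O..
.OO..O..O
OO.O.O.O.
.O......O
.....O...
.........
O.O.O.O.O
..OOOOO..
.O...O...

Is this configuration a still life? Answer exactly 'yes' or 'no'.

Answer: no

Derivation:
Compute generation 1 and compare to generation 0 (given above):
Generation 1:
OOO.OO...
...OO.O..
...O.O.O.
O...O.OOO
OOO.O.O..
.........
.....O...
.OO.O.OO.
..O...OO.
..OO.OO..
Cell (0,2) differs: gen0=0 vs gen1=1 -> NOT a still life.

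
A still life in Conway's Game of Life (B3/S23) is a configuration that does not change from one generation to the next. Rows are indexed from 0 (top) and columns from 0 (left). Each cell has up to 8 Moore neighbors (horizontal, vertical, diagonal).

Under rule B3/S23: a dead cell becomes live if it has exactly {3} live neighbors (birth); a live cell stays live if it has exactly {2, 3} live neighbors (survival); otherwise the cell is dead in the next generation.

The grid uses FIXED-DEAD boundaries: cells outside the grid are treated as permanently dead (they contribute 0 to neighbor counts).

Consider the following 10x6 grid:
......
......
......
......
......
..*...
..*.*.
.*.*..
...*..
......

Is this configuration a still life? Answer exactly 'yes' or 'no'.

Compute generation 1 and compare to generation 0 (given above):
Generation 1:
......
......
......
......
......
...*..
.**...
...**.
..*...
......
Cell (5,2) differs: gen0=1 vs gen1=0 -> NOT a still life.

Answer: no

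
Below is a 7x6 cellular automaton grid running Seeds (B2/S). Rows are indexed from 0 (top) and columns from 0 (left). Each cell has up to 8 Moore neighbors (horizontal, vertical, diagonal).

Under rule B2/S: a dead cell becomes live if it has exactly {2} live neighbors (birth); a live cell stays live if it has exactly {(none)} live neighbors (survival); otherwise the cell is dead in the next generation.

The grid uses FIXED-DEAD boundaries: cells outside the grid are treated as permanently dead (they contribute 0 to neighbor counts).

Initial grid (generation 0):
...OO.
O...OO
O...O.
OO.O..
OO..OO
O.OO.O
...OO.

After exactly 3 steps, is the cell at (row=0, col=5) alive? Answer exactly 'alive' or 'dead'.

Simulating step by step:
Generation 0 (given above): 20 live cells
Generation 1: 4 live cells
......
.O....
..O...
......
......
......
.O...O
Generation 2: 2 live cells
......
..O...
.O....
......
......
......
......
Generation 3: 2 live cells
......
.O....
..O...
......
......
......
......

Cell (0,5) at generation 3: 0 -> dead

Answer: dead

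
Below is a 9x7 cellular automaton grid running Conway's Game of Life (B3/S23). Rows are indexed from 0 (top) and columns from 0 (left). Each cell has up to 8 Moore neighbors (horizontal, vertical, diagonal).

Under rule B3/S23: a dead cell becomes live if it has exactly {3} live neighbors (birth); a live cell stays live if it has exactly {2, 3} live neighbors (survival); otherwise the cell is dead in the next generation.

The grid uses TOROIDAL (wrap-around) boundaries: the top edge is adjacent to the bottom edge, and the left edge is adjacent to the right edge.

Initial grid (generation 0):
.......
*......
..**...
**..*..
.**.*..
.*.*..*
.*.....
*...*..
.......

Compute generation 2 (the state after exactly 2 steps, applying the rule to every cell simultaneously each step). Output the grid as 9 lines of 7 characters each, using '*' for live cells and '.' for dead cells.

Answer: .......
.......
.*.*...
.*..***
...***.
.*.**..
.**....
.......
.......

Derivation:
Simulating step by step:
Generation 0 (given above): 15 live cells
Generation 1: 11 live cells
.......
.......
*.**...
*...*..
....**.
.*.*...
.**....
.......
.......
Generation 2: 14 live cells
(generation 2 grid is the final answer)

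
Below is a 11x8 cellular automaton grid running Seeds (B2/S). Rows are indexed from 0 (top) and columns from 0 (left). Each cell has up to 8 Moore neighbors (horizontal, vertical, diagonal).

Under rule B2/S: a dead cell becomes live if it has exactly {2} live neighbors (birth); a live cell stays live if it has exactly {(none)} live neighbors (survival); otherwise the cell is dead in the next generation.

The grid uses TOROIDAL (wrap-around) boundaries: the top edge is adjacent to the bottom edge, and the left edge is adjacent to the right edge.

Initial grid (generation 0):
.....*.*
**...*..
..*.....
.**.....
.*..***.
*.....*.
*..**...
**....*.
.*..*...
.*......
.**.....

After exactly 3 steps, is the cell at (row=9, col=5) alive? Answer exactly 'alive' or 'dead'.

Answer: dead

Derivation:
Simulating step by step:
Generation 0 (given above): 25 live cells
Generation 1: 16 live cells
....*...
..*.*..*
...*....
*...*.*.
...*....
..*.....
..*...*.
........
.....*.*
...*....
......*.
Generation 2: 28 live cells
......**
.....*..
***...*.
..*..*.*
.**.**.*
.*......
.*.*....
.....*.*
....*.*.
....**.*
...***..
Generation 3: 14 live cells
...*....
..*.....
...**...
........
........
.....**.
....*.*.
*.**....
*..*....
........
*.......

Cell (9,5) at generation 3: 0 -> dead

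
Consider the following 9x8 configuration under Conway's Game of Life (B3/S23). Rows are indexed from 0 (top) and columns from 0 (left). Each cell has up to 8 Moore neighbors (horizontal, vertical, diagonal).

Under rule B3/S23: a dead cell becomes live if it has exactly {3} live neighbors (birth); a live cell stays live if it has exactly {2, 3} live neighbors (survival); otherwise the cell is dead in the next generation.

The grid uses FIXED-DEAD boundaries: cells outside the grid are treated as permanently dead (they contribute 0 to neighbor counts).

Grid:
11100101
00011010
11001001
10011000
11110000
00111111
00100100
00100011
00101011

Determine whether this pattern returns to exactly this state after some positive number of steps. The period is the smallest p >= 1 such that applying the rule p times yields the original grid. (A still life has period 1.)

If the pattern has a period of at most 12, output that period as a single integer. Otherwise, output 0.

Answer: 0

Derivation:
Simulating and comparing each generation to the original:
Gen 0 (original, given above): 34 live cells
Gen 1: 27 live cells, differs from original
Gen 2: 24 live cells, differs from original
Gen 3: 29 live cells, differs from original
Gen 4: 31 live cells, differs from original
Gen 5: 27 live cells, differs from original
Gen 6: 24 live cells, differs from original
Gen 7: 20 live cells, differs from original
Gen 8: 16 live cells, differs from original
Gen 9: 18 live cells, differs from original
Gen 10: 14 live cells, differs from original
Gen 11: 17 live cells, differs from original
Gen 12: 14 live cells, differs from original
No period found within 12 steps.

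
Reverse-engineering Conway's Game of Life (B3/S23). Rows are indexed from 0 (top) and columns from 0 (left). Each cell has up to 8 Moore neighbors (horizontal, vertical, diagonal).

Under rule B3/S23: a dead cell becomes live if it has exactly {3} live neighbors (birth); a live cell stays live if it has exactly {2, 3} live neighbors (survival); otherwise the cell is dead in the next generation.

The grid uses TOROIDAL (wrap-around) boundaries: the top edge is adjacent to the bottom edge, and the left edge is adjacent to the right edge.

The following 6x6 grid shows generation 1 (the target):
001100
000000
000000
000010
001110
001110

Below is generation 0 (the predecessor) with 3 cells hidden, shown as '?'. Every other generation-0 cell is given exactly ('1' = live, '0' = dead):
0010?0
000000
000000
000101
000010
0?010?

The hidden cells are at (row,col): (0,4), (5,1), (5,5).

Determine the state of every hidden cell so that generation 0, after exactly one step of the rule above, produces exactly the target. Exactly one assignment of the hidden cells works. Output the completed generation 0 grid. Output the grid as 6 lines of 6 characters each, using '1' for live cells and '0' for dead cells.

Hidden generation-0 cells (in order): (0,4), (5,1), (5,5).
A hidden cell only influences target cells in its own 3x3 neighborhood. Try each of the 2^3 = 8 assignments, step the completed generation 0 forward once under B3/S23, and compare with the target:
  (0,4)=0 (5,1)=0 (5,5)=0 -> step gives (0,2)='0' but target has '1' -> reject
  (0,4)=0 (5,1)=0 (5,5)=1 -> step gives (0,2)='0' but target has '1' -> reject
  (0,4)=0 (5,1)=1 (5,5)=0 -> step gives (0,3)='0' but target has '1' -> reject
  (0,4)=0 (5,1)=1 (5,5)=1 -> step gives (0,3)='0' but target has '1' -> reject
  (0,4)=1 (5,1)=0 (5,5)=0 -> step gives (0,2)='0' but target has '1' -> reject
  (0,4)=1 (5,1)=0 (5,5)=1 -> step gives (0,2)='0' but target has '1' -> reject
  (0,4)=1 (5,1)=1 (5,5)=0 -> step reproduces the target at every cell -> ACCEPT
  (0,4)=1 (5,1)=1 (5,5)=1 -> step gives (0,4)='1' but target has '0' -> reject
Unique solution: (0,4)=live, (5,1)=live, (5,5)=dead.
Check: live-neighbor counts of every cell in the completed generation 0:
122311
011211
101121
101131
213332
113332
Applying B3/S23 to generation 0 with these counts gives:
001100
000000
000000
000010
001110
001110
which matches the target exactly.

Answer: 001010
000000
000000
000101
000010
010100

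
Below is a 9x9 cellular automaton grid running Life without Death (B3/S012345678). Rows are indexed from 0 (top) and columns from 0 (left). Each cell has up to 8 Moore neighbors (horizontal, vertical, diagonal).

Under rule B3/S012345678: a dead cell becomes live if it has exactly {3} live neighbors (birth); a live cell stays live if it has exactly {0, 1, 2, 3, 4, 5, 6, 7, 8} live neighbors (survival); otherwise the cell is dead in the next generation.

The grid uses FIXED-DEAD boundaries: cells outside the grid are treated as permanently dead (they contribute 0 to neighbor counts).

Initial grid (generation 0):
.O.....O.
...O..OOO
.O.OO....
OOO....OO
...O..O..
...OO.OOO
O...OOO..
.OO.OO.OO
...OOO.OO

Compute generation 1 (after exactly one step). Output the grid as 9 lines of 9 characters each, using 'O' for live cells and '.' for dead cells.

Simulating step by step:
Generation 0 (given above): 36 live cells
Generation 1: 48 live cells
(generation 1 grid is the final answer)

Answer: .O....OOO
...OO.OOO
OO.OO.O..
OOO.O..OO
.O.OOOO..
...OO.OOO
OOO.OOO..
.OO.OO.OO
..OOOO.OO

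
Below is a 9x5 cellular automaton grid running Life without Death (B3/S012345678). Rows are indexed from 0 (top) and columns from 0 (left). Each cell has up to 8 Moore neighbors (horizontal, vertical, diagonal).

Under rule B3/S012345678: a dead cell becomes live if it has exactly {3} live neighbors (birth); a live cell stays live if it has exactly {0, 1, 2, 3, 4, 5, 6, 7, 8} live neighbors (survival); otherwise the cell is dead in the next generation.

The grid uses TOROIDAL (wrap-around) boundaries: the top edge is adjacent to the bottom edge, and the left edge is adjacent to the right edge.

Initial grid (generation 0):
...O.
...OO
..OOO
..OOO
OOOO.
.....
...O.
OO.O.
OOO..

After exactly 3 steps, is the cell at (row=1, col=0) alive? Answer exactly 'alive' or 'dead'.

Answer: dead

Derivation:
Simulating step by step:
Generation 0 (given above): 20 live cells
Generation 1: 29 live cells
OO.O.
...OO
O.OOO
..OOO
OOOO.
.O.OO
..OOO
OO.O.
OOOO.
Generation 2: 30 live cells
OO.O.
...OO
OOOOO
..OOO
OOOO.
.O.OO
..OOO
OO.O.
OOOO.
Generation 3: 30 live cells
OO.O.
...OO
OOOOO
..OOO
OOOO.
.O.OO
..OOO
OO.O.
OOOO.

Cell (1,0) at generation 3: 0 -> dead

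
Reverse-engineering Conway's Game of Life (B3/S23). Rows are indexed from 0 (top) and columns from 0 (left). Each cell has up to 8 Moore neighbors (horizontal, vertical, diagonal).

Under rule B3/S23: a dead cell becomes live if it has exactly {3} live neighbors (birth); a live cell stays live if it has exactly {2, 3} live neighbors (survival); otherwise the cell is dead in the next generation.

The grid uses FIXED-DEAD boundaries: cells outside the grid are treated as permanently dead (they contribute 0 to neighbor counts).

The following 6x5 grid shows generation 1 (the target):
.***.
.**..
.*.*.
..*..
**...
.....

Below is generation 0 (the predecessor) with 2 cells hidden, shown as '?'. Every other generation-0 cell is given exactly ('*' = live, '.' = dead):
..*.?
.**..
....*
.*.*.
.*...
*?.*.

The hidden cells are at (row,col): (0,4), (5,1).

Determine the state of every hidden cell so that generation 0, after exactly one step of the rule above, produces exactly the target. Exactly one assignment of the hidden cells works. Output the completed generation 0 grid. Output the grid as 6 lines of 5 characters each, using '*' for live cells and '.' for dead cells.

Answer: ..*.*
.**..
....*
.*.*.
.*...
*..*.

Derivation:
Hidden generation-0 cells (in order): (0,4), (5,1).
A hidden cell only influences target cells in its own 3x3 neighborhood. Try each of the 2^2 = 4 assignments, step the completed generation 0 forward once under B3/S23, and compare with the target:
  (0,4)=. (5,1)=. -> step gives (0,3)='.' but target has '*' -> reject
  (0,4)=. (5,1)=* -> step gives (0,3)='.' but target has '*' -> reject
  (0,4)=* (5,1)=. -> step reproduces the target at every cell -> ACCEPT
  (0,4)=* (5,1)=* -> step gives (4,0)='.' but target has '*' -> reject
Unique solution: (0,4)=live, (5,1)=dead.
Check: live-neighbor counts of every cell in the completed generation 0:
13230
12242
23431
21312
32422
12201
Applying B3/S23 to generation 0 with these counts gives:
.***.
.**..
.*.*.
..*..
**...
.....
which matches the target exactly.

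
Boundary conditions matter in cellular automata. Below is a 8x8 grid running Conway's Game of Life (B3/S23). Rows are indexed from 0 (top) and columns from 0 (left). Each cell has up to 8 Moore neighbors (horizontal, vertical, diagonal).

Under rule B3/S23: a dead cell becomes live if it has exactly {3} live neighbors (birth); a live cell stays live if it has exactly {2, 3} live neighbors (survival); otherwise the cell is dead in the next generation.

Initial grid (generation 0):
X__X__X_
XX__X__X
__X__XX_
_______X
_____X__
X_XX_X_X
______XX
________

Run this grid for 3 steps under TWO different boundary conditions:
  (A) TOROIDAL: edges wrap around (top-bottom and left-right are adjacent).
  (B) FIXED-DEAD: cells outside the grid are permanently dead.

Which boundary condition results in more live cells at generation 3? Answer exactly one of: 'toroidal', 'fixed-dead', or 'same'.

Under TOROIDAL boundary, generation 3:
X_XX_X_X
_X_X_X__
_XXX____
___X____
_X_X___X
_X__XX_X
XX___X__
_X______
Population = 23

Under FIXED-DEAD boundary, generation 3:
___X____
XX_X_X__
__XX____
___X____
___X__X_
____X__X
____XX_X
______X_
Population = 16

Comparison: toroidal=23, fixed-dead=16 -> toroidal

Answer: toroidal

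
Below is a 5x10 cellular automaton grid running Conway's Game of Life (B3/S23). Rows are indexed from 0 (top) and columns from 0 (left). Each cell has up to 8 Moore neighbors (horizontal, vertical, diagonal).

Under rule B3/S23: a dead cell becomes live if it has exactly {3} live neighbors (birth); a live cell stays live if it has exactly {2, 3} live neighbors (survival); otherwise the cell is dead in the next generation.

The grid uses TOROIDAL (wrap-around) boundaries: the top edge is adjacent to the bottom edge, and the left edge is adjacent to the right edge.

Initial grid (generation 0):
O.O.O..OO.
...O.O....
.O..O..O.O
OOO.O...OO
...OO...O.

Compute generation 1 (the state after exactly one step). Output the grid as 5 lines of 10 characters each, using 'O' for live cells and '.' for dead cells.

Simulating step by step:
Generation 0 (given above): 20 live cells
Generation 1: 24 live cells
(generation 1 grid is the final answer)

Answer: ..O..O.OOO
OOOO.OOO.O
.O..OO...O
.OO.OO.O..
....OO....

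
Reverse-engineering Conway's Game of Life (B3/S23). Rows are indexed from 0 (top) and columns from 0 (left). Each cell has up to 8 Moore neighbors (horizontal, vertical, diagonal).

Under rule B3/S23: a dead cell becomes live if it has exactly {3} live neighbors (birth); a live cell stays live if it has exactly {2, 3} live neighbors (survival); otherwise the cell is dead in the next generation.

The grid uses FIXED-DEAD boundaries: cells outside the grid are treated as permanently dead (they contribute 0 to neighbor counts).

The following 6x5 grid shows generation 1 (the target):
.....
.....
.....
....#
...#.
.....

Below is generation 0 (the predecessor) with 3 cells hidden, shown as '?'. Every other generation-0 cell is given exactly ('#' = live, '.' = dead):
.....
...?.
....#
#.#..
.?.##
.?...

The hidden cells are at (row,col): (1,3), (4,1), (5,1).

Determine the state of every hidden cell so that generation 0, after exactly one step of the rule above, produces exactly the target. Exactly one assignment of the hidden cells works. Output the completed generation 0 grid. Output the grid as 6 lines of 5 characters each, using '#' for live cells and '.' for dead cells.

Answer: .....
.....
....#
#.#..
...##
.....

Derivation:
Hidden generation-0 cells (in order): (1,3), (4,1), (5,1).
A hidden cell only influences target cells in its own 3x3 neighborhood. Try each of the 2^3 = 8 assignments, step the completed generation 0 forward once under B3/S23, and compare with the target:
  (1,3)=. (4,1)=. (5,1)=. -> step reproduces the target at every cell -> ACCEPT
  (1,3)=. (4,1)=. (5,1)=# -> step gives (4,1)='#' but target has '.' -> reject
  (1,3)=. (4,1)=# (5,1)=. -> step gives (3,1)='#' but target has '.' -> reject
  (1,3)=. (4,1)=# (5,1)=# -> step gives (3,1)='#' but target has '.' -> reject
  (1,3)=# (4,1)=. (5,1)=. -> step gives (2,3)='#' but target has '.' -> reject
  (1,3)=# (4,1)=. (5,1)=# -> step gives (2,3)='#' but target has '.' -> reject
  (1,3)=# (4,1)=# (5,1)=. -> step gives (2,3)='#' but target has '.' -> reject
  (1,3)=# (4,1)=# (5,1)=# -> step gives (2,3)='#' but target has '.' -> reject
Unique solution: (1,3)=dead, (4,1)=dead, (5,1)=dead.
Check: live-neighbor counts of every cell in the completed generation 0:
00000
00011
12120
02143
12221
00122
Applying B3/S23 to generation 0 with these counts gives:
.....
.....
.....
....#
...#.
.....
which matches the target exactly.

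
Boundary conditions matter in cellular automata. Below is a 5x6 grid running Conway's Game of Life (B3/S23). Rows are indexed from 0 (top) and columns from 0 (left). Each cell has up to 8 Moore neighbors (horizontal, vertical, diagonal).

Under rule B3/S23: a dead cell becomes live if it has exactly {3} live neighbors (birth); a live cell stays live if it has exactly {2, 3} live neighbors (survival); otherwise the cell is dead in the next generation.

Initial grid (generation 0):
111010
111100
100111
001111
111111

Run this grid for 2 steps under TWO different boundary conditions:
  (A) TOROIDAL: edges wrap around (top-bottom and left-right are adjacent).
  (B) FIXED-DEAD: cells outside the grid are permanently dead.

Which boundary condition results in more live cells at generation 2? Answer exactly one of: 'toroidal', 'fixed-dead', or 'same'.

Answer: fixed-dead

Derivation:
Under TOROIDAL boundary, generation 2:
000000
000000
000000
000000
000000
Population = 0

Under FIXED-DEAD boundary, generation 2:
000000
000000
000000
110000
000000
Population = 2

Comparison: toroidal=0, fixed-dead=2 -> fixed-dead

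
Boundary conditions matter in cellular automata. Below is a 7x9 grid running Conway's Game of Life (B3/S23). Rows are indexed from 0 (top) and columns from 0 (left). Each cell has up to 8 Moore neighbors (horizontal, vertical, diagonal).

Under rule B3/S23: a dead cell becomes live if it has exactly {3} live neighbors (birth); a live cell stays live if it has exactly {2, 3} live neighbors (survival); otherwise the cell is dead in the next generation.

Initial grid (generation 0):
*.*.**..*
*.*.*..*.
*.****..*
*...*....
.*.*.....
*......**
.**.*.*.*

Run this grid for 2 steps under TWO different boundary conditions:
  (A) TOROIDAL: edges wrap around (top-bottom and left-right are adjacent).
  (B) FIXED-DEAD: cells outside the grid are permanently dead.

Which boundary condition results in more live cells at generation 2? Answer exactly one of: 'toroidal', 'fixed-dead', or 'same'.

Under TOROIDAL boundary, generation 2:
.**...*..
..*...**.
*....*.*.
*.......*
.......*.
..**...*.
..*.*.*..
Population = 18

Under FIXED-DEAD boundary, generation 2:
.....***.
...**.**.
*....*.*.
*........
**.......
*.*....**
.......**
Population = 19

Comparison: toroidal=18, fixed-dead=19 -> fixed-dead

Answer: fixed-dead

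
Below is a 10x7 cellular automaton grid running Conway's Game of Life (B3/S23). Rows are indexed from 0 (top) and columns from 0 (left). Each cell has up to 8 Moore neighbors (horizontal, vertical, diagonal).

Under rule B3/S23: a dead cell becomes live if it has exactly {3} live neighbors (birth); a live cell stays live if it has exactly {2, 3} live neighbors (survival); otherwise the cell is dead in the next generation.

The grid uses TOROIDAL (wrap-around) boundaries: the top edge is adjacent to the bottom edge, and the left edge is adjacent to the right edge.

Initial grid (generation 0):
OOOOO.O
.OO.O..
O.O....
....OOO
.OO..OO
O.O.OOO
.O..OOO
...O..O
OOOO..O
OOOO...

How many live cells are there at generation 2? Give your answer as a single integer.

Answer: 16

Derivation:
Simulating step by step:
Generation 0 (given above): 38 live cells
Generation 1: 22 live cells
....OOO
....OOO
O.O.O.O
..OOO..
.OO....
..O....
.OO....
...O...
....O.O
.....O.
Generation 2: 16 live cells
.......
.......
OOO...O
O...OO.
.O.....
...O...
.OOO...
..OO...
....OO.
.......
Population at generation 2: 16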